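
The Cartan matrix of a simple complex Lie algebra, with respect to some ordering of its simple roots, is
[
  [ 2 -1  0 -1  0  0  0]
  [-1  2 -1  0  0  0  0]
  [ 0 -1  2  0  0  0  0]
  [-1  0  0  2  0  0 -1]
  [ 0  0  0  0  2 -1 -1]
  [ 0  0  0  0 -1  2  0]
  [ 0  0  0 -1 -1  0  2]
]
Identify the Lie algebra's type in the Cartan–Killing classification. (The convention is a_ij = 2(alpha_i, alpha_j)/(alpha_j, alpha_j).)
The matrix has rank 7 with 2's on the diagonal. Reading the off-diagonal entries as Dynkin edges (a single edge where a_ij = a_ji = -1; a double or triple edge where a_ij * a_ji = 2 or 3), the diagram is a chain of 7 nodes with single edges (A_7). One simple-root ordering that puts it in standard form is (alpha_6, alpha_5, alpha_7, alpha_4, alpha_1, alpha_2, alpha_3). So the algebra is type A_7, i.e. sl(8).

A_7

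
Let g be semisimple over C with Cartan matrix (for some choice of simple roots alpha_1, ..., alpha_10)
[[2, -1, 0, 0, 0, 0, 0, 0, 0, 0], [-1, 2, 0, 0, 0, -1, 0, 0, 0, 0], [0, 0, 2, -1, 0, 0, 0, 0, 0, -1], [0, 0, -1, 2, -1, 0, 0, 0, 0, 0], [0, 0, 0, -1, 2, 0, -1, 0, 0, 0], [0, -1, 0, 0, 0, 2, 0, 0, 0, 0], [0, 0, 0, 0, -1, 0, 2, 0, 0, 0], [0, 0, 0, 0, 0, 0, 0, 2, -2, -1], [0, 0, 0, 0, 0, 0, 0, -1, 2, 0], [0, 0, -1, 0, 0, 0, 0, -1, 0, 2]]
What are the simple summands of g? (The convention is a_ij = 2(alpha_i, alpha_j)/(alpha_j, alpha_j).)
The diagram associated to this matrix has two connected components: the simple roots {alpha_1, alpha_2, alpha_6} form a chain of 3 nodes with single edges (A_3), and {alpha_3, alpha_4, alpha_5, alpha_7, alpha_8, alpha_9, alpha_10} form a chain of 7 nodes with a double edge at one end; the terminal node there is the unique short simple root (B_7). A semisimple Lie algebra decomposes uniquely as the direct sum of simple ideals, one per connected component of its Dynkin diagram, so g ≅ A_3 ⊕ B_7 (dimension 15 + 105 = 120).

A_3 (sl(4)) ⊕ B_7 (so(15))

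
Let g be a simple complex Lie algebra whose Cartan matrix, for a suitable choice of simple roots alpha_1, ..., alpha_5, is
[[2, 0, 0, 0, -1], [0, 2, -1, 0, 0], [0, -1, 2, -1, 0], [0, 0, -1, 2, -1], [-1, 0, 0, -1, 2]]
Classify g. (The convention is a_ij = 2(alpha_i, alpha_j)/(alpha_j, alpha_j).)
A5

The matrix has rank 5 with 2's on the diagonal. Reading the off-diagonal entries as Dynkin edges (a single edge where a_ij = a_ji = -1; a double or triple edge where a_ij * a_ji = 2 or 3), the diagram is a chain of 5 nodes with single edges (A_5). One simple-root ordering that puts it in standard form is (alpha_2, alpha_3, alpha_4, alpha_5, alpha_1). So the algebra is type A_5, i.e. sl(6).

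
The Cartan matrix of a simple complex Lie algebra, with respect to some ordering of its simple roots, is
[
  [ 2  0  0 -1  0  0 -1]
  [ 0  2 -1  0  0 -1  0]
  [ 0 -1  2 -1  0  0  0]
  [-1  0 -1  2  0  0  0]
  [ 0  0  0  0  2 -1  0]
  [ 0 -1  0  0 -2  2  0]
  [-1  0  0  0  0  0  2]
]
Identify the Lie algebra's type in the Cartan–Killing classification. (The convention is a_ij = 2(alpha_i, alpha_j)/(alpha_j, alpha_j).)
B_7 (so(15))

The matrix has rank 7 with 2's on the diagonal. Reading the off-diagonal entries as Dynkin edges (a single edge where a_ij = a_ji = -1; a double or triple edge where a_ij * a_ji = 2 or 3), the diagram is a chain of 7 nodes with a double edge at one end; the terminal node there is the unique short simple root (B_7). One simple-root ordering that puts it in standard form is (alpha_7, alpha_1, alpha_4, alpha_3, alpha_2, alpha_6, alpha_5). So the algebra is type B_7, i.e. so(15).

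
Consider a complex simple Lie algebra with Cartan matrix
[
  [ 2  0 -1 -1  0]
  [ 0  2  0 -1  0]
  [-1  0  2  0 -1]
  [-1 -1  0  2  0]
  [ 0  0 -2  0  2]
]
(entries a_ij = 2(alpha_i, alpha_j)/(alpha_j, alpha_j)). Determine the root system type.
C5

The matrix has rank 5 with 2's on the diagonal. Reading the off-diagonal entries as Dynkin edges (a single edge where a_ij = a_ji = -1; a double or triple edge where a_ij * a_ji = 2 or 3), the diagram is a chain of 5 nodes with a double edge at one end; the terminal node there is the unique long simple root (C_5). One simple-root ordering that puts it in standard form is (alpha_2, alpha_4, alpha_1, alpha_3, alpha_5). So the algebra is type C_5, i.e. sp(10).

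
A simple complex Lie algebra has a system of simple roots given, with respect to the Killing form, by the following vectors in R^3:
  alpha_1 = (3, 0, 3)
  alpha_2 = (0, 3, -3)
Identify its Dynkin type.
A2

Compute the Cartan integers a_ij = 2(alpha_i, alpha_j)/(alpha_j, alpha_j); the resulting 2x2 Cartan matrix is
[[2, -1], [-1, 2]].
All simple roots have the same length, so the diagram is simply laced. The associated Dynkin diagram is a chain of 2 nodes with single edges (A_2), so the type is A_2 (the algebra sl(3)).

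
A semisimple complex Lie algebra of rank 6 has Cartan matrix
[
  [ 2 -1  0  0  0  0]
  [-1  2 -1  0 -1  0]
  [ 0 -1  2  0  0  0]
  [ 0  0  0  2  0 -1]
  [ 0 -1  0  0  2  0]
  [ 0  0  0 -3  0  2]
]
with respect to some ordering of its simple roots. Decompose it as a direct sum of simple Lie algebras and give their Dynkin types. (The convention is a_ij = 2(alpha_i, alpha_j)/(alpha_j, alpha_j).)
The diagram associated to this matrix has two connected components: the simple roots {alpha_1, alpha_2, alpha_3, alpha_5} form a chain of 2 nodes with a fork of two nodes at one end (D_4), and {alpha_4, alpha_6} form two nodes joined by a triple edge (G_2). A semisimple Lie algebra decomposes uniquely as the direct sum of simple ideals, one per connected component of its Dynkin diagram, so g ≅ D_4 ⊕ G_2 (dimension 28 + 14 = 42).

type D_4 ⊕ type G_2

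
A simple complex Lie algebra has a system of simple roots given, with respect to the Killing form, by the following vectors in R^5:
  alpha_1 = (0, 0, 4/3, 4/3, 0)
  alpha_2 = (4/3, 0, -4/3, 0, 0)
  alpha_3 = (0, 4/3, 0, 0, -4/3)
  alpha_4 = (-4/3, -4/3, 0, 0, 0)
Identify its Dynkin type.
Compute the Cartan integers a_ij = 2(alpha_i, alpha_j)/(alpha_j, alpha_j); the resulting 4x4 Cartan matrix is
[[2, -1, 0, 0], [-1, 2, 0, -1], [0, 0, 2, -1], [0, -1, -1, 2]].
All simple roots have the same length, so the diagram is simply laced. The associated Dynkin diagram is a chain of 4 nodes with single edges (A_4), so the type is A_4 (the algebra sl(5)).

A4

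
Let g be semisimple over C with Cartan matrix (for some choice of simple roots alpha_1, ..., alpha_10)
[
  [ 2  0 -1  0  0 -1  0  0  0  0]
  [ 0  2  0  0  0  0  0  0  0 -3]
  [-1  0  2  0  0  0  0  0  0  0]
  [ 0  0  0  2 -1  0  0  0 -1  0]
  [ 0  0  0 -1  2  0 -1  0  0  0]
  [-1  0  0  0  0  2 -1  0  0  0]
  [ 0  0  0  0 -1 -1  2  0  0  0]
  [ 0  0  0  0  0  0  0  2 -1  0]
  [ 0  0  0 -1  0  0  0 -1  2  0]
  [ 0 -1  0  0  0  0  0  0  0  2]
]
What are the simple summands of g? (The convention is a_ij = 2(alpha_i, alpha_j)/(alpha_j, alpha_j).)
The diagram associated to this matrix has two connected components: the simple roots {alpha_1, alpha_3, alpha_4, alpha_5, alpha_6, alpha_7, alpha_8, alpha_9} form a chain of 8 nodes with single edges (A_8), and {alpha_2, alpha_10} form two nodes joined by a triple edge (G_2). A semisimple Lie algebra decomposes uniquely as the direct sum of simple ideals, one per connected component of its Dynkin diagram, so g ≅ A_8 ⊕ G_2 (dimension 80 + 14 = 94).

A_8 ⊕ G_2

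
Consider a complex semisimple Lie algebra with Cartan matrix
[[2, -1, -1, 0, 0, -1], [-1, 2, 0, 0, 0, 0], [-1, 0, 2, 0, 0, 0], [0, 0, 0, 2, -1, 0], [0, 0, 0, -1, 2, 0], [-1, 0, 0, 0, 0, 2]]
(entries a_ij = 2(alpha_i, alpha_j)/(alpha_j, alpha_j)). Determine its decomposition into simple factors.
The diagram associated to this matrix has two connected components: the simple roots {alpha_4, alpha_5} form a chain of 2 nodes with single edges (A_2), and {alpha_1, alpha_2, alpha_3, alpha_6} form a chain of 2 nodes with a fork of two nodes at one end (D_4). A semisimple Lie algebra decomposes uniquely as the direct sum of simple ideals, one per connected component of its Dynkin diagram, so g ≅ A_2 ⊕ D_4 (dimension 8 + 28 = 36).

A2 ⊕ D4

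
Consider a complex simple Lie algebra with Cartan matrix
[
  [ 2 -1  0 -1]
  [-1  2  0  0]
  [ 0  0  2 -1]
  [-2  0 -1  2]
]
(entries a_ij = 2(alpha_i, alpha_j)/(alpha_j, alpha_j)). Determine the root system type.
The matrix has rank 4 with 2's on the diagonal. Reading the off-diagonal entries as Dynkin edges (a single edge where a_ij = a_ji = -1; a double or triple edge where a_ij * a_ji = 2 or 3), the diagram is a chain of 4 nodes with a double edge between the middle two (F_4). One simple-root ordering that puts it in standard form is (alpha_3, alpha_4, alpha_1, alpha_2). So the algebra is type F_4.

type F_4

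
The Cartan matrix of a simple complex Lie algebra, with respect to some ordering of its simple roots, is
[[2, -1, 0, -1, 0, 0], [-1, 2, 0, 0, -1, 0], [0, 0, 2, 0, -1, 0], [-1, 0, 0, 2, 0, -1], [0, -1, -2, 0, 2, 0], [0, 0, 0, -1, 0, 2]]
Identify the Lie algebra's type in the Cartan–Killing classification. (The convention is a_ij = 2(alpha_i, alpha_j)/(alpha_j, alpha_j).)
B_6 (so(13))

The matrix has rank 6 with 2's on the diagonal. Reading the off-diagonal entries as Dynkin edges (a single edge where a_ij = a_ji = -1; a double or triple edge where a_ij * a_ji = 2 or 3), the diagram is a chain of 6 nodes with a double edge at one end; the terminal node there is the unique short simple root (B_6). One simple-root ordering that puts it in standard form is (alpha_6, alpha_4, alpha_1, alpha_2, alpha_5, alpha_3). So the algebra is type B_6, i.e. so(13).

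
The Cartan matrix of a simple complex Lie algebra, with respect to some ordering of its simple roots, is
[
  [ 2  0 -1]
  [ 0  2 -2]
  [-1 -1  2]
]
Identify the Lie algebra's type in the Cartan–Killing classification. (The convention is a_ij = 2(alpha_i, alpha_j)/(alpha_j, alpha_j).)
C3

The matrix has rank 3 with 2's on the diagonal. Reading the off-diagonal entries as Dynkin edges (a single edge where a_ij = a_ji = -1; a double or triple edge where a_ij * a_ji = 2 or 3), the diagram is a chain of 3 nodes with a double edge at one end; the terminal node there is the unique long simple root (C_3). One simple-root ordering that puts it in standard form is (alpha_1, alpha_3, alpha_2). So the algebra is type C_3, i.e. sp(6).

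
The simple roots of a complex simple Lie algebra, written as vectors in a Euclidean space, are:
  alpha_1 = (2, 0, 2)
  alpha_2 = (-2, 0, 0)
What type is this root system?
B2

Compute the Cartan integers a_ij = 2(alpha_i, alpha_j)/(alpha_j, alpha_j); the resulting 2x2 Cartan matrix is
[[2, -2], [-1, 2]].
The roots have two lengths (squared-length ratio 2:1); the short ones are alpha_{2}. The associated Dynkin diagram is a chain of 2 nodes with a double edge at one end; the terminal node there is the unique short simple root (B_2), so the type is B_2 (the algebra so(5)).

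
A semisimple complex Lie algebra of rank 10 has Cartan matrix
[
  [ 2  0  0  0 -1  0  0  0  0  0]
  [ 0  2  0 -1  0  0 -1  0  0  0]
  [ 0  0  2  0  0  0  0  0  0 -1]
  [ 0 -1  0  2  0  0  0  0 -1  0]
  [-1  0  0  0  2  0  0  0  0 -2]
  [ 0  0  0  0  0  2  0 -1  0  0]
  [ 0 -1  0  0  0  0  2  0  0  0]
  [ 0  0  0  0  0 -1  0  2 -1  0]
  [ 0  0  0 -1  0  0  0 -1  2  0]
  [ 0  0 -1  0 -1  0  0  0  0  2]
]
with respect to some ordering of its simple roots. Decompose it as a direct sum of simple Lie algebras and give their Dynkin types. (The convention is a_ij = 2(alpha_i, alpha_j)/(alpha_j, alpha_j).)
The diagram associated to this matrix has two connected components: the simple roots {alpha_2, alpha_4, alpha_6, alpha_7, alpha_8, alpha_9} form a chain of 6 nodes with single edges (A_6), and {alpha_1, alpha_3, alpha_5, alpha_10} form a chain of 4 nodes with a double edge between the middle two (F_4). A semisimple Lie algebra decomposes uniquely as the direct sum of simple ideals, one per connected component of its Dynkin diagram, so g ≅ A_6 ⊕ F_4 (dimension 48 + 52 = 100).

A_6 (sl(7)) + F_4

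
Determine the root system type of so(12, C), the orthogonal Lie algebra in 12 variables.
D6

This is so(12) with 12 even, which has dimension 12(12-1)/2 = 66 and rank 12/2 = 6. In the classification of classical Lie algebras, the orthogonal algebra so(2n) in an even number of variables has type D_n; here n = 6, so the Dynkin diagram is a chain of 4 nodes with a fork of two nodes at one end (D_6). Hence the type is D_6.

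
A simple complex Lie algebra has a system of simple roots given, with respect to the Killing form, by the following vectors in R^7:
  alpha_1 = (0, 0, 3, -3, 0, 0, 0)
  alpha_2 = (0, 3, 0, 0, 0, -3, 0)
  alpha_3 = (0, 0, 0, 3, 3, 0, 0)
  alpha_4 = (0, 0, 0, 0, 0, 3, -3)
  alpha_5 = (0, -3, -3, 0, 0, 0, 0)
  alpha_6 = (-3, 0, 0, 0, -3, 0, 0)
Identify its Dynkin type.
A6

Compute the Cartan integers a_ij = 2(alpha_i, alpha_j)/(alpha_j, alpha_j); the resulting 6x6 Cartan matrix is
[[2, 0, -1, 0, -1, 0], [0, 2, 0, -1, -1, 0], [-1, 0, 2, 0, 0, -1], [0, -1, 0, 2, 0, 0], [-1, -1, 0, 0, 2, 0], [0, 0, -1, 0, 0, 2]].
All simple roots have the same length, so the diagram is simply laced. The associated Dynkin diagram is a chain of 6 nodes with single edges (A_6), so the type is A_6 (the algebra sl(7)).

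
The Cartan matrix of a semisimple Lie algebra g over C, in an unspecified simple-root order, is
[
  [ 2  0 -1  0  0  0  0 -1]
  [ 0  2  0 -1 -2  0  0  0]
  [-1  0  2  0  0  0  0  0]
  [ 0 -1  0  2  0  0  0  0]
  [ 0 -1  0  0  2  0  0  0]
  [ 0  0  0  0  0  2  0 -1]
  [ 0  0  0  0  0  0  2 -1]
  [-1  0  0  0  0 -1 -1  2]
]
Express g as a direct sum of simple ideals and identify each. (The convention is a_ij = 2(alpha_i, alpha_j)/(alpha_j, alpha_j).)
The diagram associated to this matrix has two connected components: the simple roots {alpha_2, alpha_4, alpha_5} form a chain of 3 nodes with a double edge at one end; the terminal node there is the unique short simple root (B_3), and {alpha_1, alpha_3, alpha_6, alpha_7, alpha_8} form a chain of 3 nodes with a fork of two nodes at one end (D_5). A semisimple Lie algebra decomposes uniquely as the direct sum of simple ideals, one per connected component of its Dynkin diagram, so g ≅ B_3 ⊕ D_5 (dimension 21 + 45 = 66).

B_3 + D_5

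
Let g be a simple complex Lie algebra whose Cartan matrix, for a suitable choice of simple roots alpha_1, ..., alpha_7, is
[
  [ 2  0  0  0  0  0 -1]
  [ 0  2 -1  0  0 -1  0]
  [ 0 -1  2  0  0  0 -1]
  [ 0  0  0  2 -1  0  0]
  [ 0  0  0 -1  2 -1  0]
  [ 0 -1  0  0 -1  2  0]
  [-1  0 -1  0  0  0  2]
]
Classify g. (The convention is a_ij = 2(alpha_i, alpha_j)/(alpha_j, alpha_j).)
The matrix has rank 7 with 2's on the diagonal. Reading the off-diagonal entries as Dynkin edges (a single edge where a_ij = a_ji = -1; a double or triple edge where a_ij * a_ji = 2 or 3), the diagram is a chain of 7 nodes with single edges (A_7). One simple-root ordering that puts it in standard form is (alpha_4, alpha_5, alpha_6, alpha_2, alpha_3, alpha_7, alpha_1). So the algebra is type A_7, i.e. sl(8).

A_7 (sl(8))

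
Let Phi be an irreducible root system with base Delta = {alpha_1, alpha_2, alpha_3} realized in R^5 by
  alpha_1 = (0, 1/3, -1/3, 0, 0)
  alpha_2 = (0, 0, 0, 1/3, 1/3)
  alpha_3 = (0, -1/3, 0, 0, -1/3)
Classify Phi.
A_3 (sl(4))

Compute the Cartan integers a_ij = 2(alpha_i, alpha_j)/(alpha_j, alpha_j); the resulting 3x3 Cartan matrix is
[[2, 0, -1], [0, 2, -1], [-1, -1, 2]].
All simple roots have the same length, so the diagram is simply laced. The associated Dynkin diagram is a chain of 3 nodes with single edges (A_3), so the type is A_3 (the algebra sl(4)).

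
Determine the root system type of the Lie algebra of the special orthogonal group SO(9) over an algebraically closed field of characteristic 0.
B_4

This is so(9) with 9 odd, which has dimension 9(9-1)/2 = 36 and rank (9-1)/2 = 4. In the classification of classical Lie algebras, the orthogonal algebra so(2n+1) in an odd number of variables has type B_n; here n = 4, so the Dynkin diagram is a chain of 4 nodes with a double edge at one end; the terminal node there is the unique short simple root (B_4). Hence the type is B_4.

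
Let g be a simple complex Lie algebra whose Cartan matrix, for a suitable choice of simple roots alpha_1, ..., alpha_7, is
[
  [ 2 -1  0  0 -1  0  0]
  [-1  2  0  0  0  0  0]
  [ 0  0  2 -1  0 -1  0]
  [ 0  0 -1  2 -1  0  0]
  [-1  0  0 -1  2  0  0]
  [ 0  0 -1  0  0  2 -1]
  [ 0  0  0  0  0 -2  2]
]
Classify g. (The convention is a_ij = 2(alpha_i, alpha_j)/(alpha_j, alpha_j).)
The matrix has rank 7 with 2's on the diagonal. Reading the off-diagonal entries as Dynkin edges (a single edge where a_ij = a_ji = -1; a double or triple edge where a_ij * a_ji = 2 or 3), the diagram is a chain of 7 nodes with a double edge at one end; the terminal node there is the unique long simple root (C_7). One simple-root ordering that puts it in standard form is (alpha_2, alpha_1, alpha_5, alpha_4, alpha_3, alpha_6, alpha_7). So the algebra is type C_7, i.e. sp(14).

C7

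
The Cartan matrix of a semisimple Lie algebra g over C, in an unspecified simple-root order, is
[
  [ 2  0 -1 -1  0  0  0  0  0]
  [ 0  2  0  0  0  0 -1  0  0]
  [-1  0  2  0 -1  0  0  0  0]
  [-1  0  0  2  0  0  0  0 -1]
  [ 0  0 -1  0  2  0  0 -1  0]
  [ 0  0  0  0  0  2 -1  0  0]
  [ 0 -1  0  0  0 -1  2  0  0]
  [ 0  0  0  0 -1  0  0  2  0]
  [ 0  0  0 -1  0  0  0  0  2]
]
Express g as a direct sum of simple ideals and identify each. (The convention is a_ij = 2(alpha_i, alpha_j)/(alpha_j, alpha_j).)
A_3 + A_6

The diagram associated to this matrix has two connected components: the simple roots {alpha_2, alpha_6, alpha_7} form a chain of 3 nodes with single edges (A_3), and {alpha_1, alpha_3, alpha_4, alpha_5, alpha_8, alpha_9} form a chain of 6 nodes with single edges (A_6). A semisimple Lie algebra decomposes uniquely as the direct sum of simple ideals, one per connected component of its Dynkin diagram, so g ≅ A_3 ⊕ A_6 (dimension 15 + 48 = 63).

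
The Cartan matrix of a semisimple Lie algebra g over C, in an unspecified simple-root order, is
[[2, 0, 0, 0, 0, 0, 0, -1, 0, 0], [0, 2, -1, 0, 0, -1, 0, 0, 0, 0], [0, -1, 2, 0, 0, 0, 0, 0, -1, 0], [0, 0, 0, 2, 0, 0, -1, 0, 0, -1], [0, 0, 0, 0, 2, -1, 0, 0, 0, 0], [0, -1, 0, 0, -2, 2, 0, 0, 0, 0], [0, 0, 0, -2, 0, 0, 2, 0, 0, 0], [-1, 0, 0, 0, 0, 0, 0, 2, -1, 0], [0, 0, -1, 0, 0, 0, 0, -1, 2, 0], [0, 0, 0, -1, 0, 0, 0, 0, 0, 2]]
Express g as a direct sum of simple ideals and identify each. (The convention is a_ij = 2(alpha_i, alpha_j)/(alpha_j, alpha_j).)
The diagram associated to this matrix has two connected components: the simple roots {alpha_1, alpha_2, alpha_3, alpha_5, alpha_6, alpha_8, alpha_9} form a chain of 7 nodes with a double edge at one end; the terminal node there is the unique short simple root (B_7), and {alpha_4, alpha_7, alpha_10} form a chain of 3 nodes with a double edge at one end; the terminal node there is the unique long simple root (C_3). A semisimple Lie algebra decomposes uniquely as the direct sum of simple ideals, one per connected component of its Dynkin diagram, so g ≅ B_7 ⊕ C_3 (dimension 105 + 21 = 126).

B_7 (so(15)) ⊕ C_3 (sp(6))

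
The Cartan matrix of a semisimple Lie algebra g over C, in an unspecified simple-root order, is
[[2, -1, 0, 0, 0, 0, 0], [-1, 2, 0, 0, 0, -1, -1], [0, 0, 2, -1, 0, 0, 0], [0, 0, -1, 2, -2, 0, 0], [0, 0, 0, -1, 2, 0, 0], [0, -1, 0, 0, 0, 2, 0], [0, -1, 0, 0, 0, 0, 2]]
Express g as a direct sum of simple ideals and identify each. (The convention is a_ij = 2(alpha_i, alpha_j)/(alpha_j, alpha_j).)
The diagram associated to this matrix has two connected components: the simple roots {alpha_3, alpha_4, alpha_5} form a chain of 3 nodes with a double edge at one end; the terminal node there is the unique short simple root (B_3), and {alpha_1, alpha_2, alpha_6, alpha_7} form a chain of 2 nodes with a fork of two nodes at one end (D_4). A semisimple Lie algebra decomposes uniquely as the direct sum of simple ideals, one per connected component of its Dynkin diagram, so g ≅ B_3 ⊕ D_4 (dimension 21 + 28 = 49).

B_3 (so(7)) + D_4 (so(8))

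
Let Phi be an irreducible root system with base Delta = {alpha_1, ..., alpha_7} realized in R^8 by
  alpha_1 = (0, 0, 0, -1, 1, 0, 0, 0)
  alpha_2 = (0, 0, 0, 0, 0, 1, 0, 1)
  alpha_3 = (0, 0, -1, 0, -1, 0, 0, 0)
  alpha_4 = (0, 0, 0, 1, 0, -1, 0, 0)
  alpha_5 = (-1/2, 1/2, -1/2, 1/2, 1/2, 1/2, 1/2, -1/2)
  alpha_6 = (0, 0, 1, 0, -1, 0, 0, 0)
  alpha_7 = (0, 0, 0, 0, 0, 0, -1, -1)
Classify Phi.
Compute the Cartan integers a_ij = 2(alpha_i, alpha_j)/(alpha_j, alpha_j); the resulting 7x7 Cartan matrix is
[[2, 0, -1, -1, 0, -1, 0], [0, 2, 0, -1, 0, 0, -1], [-1, 0, 2, 0, 0, 0, 0], [-1, -1, 0, 2, 0, 0, 0], [0, 0, 0, 0, 2, -1, 0], [-1, 0, 0, 0, -1, 2, 0], [0, -1, 0, 0, 0, 0, 2]].
All simple roots have the same length, so the diagram is simply laced. The associated Dynkin diagram is a chain of 6 nodes with one extra node attached to the third node from one end (E_7), so the type is E_7.

E7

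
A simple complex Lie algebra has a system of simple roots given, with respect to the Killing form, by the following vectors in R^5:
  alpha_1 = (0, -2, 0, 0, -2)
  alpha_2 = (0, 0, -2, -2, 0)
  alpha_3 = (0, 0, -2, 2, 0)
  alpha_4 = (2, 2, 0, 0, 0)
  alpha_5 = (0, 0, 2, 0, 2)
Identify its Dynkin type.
type D_5

Compute the Cartan integers a_ij = 2(alpha_i, alpha_j)/(alpha_j, alpha_j); the resulting 5x5 Cartan matrix is
[[2, 0, 0, -1, -1], [0, 2, 0, 0, -1], [0, 0, 2, 0, -1], [-1, 0, 0, 2, 0], [-1, -1, -1, 0, 2]].
All simple roots have the same length, so the diagram is simply laced. The associated Dynkin diagram is a chain of 3 nodes with a fork of two nodes at one end (D_5), so the type is D_5 (the algebra so(10)).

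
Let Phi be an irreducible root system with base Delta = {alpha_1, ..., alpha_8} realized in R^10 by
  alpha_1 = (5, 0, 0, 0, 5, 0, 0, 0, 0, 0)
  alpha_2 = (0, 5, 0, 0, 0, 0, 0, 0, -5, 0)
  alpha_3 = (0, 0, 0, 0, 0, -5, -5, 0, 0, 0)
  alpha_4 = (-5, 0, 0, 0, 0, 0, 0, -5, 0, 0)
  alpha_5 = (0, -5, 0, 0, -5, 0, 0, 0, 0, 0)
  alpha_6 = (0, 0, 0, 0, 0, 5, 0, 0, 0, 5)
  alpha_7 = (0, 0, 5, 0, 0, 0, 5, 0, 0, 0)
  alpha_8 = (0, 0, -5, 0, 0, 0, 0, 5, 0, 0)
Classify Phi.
A_8

Compute the Cartan integers a_ij = 2(alpha_i, alpha_j)/(alpha_j, alpha_j); the resulting 8x8 Cartan matrix is
[[2, 0, 0, -1, -1, 0, 0, 0], [0, 2, 0, 0, -1, 0, 0, 0], [0, 0, 2, 0, 0, -1, -1, 0], [-1, 0, 0, 2, 0, 0, 0, -1], [-1, -1, 0, 0, 2, 0, 0, 0], [0, 0, -1, 0, 0, 2, 0, 0], [0, 0, -1, 0, 0, 0, 2, -1], [0, 0, 0, -1, 0, 0, -1, 2]].
All simple roots have the same length, so the diagram is simply laced. The associated Dynkin diagram is a chain of 8 nodes with single edges (A_8), so the type is A_8 (the algebra sl(9)).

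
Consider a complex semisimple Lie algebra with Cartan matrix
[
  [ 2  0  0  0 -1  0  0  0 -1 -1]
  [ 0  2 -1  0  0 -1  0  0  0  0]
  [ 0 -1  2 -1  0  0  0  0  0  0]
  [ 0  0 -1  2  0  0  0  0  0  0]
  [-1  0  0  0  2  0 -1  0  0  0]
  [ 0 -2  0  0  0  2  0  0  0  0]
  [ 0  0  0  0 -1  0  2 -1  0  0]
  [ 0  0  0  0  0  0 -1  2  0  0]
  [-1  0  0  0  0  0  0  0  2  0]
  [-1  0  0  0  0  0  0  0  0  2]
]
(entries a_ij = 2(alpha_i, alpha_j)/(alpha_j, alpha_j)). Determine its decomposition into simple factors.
The diagram associated to this matrix has two connected components: the simple roots {alpha_2, alpha_3, alpha_4, alpha_6} form a chain of 4 nodes with a double edge at one end; the terminal node there is the unique long simple root (C_4), and {alpha_1, alpha_5, alpha_7, alpha_8, alpha_9, alpha_10} form a chain of 4 nodes with a fork of two nodes at one end (D_6). A semisimple Lie algebra decomposes uniquely as the direct sum of simple ideals, one per connected component of its Dynkin diagram, so g ≅ C_4 ⊕ D_6 (dimension 36 + 66 = 102).

type C_4 + type D_6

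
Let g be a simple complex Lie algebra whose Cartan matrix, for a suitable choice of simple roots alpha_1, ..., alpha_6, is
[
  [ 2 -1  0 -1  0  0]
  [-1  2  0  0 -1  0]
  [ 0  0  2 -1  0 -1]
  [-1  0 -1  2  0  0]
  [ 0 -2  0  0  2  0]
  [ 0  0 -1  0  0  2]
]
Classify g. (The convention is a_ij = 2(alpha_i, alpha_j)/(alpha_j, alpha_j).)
The matrix has rank 6 with 2's on the diagonal. Reading the off-diagonal entries as Dynkin edges (a single edge where a_ij = a_ji = -1; a double or triple edge where a_ij * a_ji = 2 or 3), the diagram is a chain of 6 nodes with a double edge at one end; the terminal node there is the unique long simple root (C_6). One simple-root ordering that puts it in standard form is (alpha_6, alpha_3, alpha_4, alpha_1, alpha_2, alpha_5). So the algebra is type C_6, i.e. sp(12).

C_6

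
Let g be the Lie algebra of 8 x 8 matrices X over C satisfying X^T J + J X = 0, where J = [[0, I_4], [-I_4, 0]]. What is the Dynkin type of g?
type C_4

This is sp(8), which has dimension 8(8+1)/2 = 36 and rank 8/2 = 4. In the classification of classical Lie algebras, the symplectic algebra sp(2n) has type C_n; here n = 4, so the Dynkin diagram is a chain of 4 nodes with a double edge at one end; the terminal node there is the unique long simple root (C_4). Hence the type is C_4.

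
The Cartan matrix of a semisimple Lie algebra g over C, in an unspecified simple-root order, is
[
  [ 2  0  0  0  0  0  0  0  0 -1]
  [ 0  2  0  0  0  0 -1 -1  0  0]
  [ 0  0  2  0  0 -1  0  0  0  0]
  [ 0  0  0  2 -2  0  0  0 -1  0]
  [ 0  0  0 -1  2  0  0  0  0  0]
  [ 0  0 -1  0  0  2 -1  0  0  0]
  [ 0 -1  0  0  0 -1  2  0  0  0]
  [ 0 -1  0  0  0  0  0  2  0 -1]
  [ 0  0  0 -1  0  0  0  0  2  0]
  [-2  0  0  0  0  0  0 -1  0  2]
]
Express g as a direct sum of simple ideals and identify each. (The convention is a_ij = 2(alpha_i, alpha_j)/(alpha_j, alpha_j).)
B_3 ⊕ B_7

The diagram associated to this matrix has two connected components: the simple roots {alpha_4, alpha_5, alpha_9} form a chain of 3 nodes with a double edge at one end; the terminal node there is the unique short simple root (B_3), and {alpha_1, alpha_2, alpha_3, alpha_6, alpha_7, alpha_8, alpha_10} form a chain of 7 nodes with a double edge at one end; the terminal node there is the unique short simple root (B_7). A semisimple Lie algebra decomposes uniquely as the direct sum of simple ideals, one per connected component of its Dynkin diagram, so g ≅ B_3 ⊕ B_7 (dimension 21 + 105 = 126).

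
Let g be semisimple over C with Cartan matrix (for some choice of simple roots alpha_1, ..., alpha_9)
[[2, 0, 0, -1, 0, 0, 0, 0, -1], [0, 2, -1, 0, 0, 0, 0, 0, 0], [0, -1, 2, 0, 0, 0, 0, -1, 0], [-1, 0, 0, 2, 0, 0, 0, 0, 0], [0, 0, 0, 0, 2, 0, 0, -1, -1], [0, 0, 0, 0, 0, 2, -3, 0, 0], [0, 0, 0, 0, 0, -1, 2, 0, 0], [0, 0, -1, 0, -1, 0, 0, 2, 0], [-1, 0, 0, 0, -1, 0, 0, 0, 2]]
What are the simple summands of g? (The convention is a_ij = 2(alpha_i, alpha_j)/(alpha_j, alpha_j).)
The diagram associated to this matrix has two connected components: the simple roots {alpha_1, alpha_2, alpha_3, alpha_4, alpha_5, alpha_8, alpha_9} form a chain of 7 nodes with single edges (A_7), and {alpha_6, alpha_7} form two nodes joined by a triple edge (G_2). A semisimple Lie algebra decomposes uniquely as the direct sum of simple ideals, one per connected component of its Dynkin diagram, so g ≅ A_7 ⊕ G_2 (dimension 63 + 14 = 77).

A_7 ⊕ G_2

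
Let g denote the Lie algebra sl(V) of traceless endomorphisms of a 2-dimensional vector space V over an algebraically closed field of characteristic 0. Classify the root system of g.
This is sl(2), which has dimension 2^2 - 1 = 3 and rank 2 - 1 = 1 (a Cartan subalgebra is the diagonal traceless matrices). In the classification of classical Lie algebras, the special linear algebra sl(n+1) has type A_n; here n = 1, so the Dynkin diagram is a chain of 1 nodes with single edges (A_1). Hence the type is A_1.

type A_1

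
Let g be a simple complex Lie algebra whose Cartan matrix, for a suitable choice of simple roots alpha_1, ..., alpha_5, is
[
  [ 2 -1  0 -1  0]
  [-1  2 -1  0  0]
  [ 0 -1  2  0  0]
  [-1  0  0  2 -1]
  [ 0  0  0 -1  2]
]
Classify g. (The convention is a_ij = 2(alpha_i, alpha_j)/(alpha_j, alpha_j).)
A5

The matrix has rank 5 with 2's on the diagonal. Reading the off-diagonal entries as Dynkin edges (a single edge where a_ij = a_ji = -1; a double or triple edge where a_ij * a_ji = 2 or 3), the diagram is a chain of 5 nodes with single edges (A_5). One simple-root ordering that puts it in standard form is (alpha_3, alpha_2, alpha_1, alpha_4, alpha_5). So the algebra is type A_5, i.e. sl(6).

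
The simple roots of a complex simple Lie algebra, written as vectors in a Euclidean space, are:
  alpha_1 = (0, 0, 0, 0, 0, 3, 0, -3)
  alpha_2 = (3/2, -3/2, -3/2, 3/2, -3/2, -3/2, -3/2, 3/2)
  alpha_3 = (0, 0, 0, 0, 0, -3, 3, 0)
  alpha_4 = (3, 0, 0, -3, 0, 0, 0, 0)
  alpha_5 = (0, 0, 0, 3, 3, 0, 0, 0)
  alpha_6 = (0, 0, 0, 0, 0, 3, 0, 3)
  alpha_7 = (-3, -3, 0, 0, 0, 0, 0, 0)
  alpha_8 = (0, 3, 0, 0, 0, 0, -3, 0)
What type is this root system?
type E_8

Compute the Cartan integers a_ij = 2(alpha_i, alpha_j)/(alpha_j, alpha_j); the resulting 8x8 Cartan matrix is
[[2, -1, -1, 0, 0, 0, 0, 0], [-1, 2, 0, 0, 0, 0, 0, 0], [-1, 0, 2, 0, 0, -1, 0, -1], [0, 0, 0, 2, -1, 0, -1, 0], [0, 0, 0, -1, 2, 0, 0, 0], [0, 0, -1, 0, 0, 2, 0, 0], [0, 0, 0, -1, 0, 0, 2, -1], [0, 0, -1, 0, 0, 0, -1, 2]].
All simple roots have the same length, so the diagram is simply laced. The associated Dynkin diagram is a chain of 7 nodes with one extra node attached to the third node from one end (E_8), so the type is E_8.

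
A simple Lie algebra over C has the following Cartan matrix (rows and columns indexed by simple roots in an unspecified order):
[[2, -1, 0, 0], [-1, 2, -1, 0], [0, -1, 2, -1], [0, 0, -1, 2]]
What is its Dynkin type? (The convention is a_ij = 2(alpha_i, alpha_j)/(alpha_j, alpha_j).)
The matrix has rank 4 with 2's on the diagonal. Reading the off-diagonal entries as Dynkin edges (a single edge where a_ij = a_ji = -1; a double or triple edge where a_ij * a_ji = 2 or 3), the diagram is a chain of 4 nodes with single edges (A_4). One simple-root ordering that puts it in standard form is (alpha_4, alpha_3, alpha_2, alpha_1). So the algebra is type A_4, i.e. sl(5).

A_4 (sl(5))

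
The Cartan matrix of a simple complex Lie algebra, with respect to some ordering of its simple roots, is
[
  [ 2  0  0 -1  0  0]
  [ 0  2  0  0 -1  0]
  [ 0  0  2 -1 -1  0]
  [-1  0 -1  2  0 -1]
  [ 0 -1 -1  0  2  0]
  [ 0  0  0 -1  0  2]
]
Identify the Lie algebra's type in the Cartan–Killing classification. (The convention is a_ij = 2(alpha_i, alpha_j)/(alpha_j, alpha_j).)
The matrix has rank 6 with 2's on the diagonal. Reading the off-diagonal entries as Dynkin edges (a single edge where a_ij = a_ji = -1; a double or triple edge where a_ij * a_ji = 2 or 3), the diagram is a chain of 4 nodes with a fork of two nodes at one end (D_6). One simple-root ordering that puts it in standard form is (alpha_2, alpha_5, alpha_3, alpha_4, alpha_6, alpha_1). So the algebra is type D_6, i.e. so(12).

D_6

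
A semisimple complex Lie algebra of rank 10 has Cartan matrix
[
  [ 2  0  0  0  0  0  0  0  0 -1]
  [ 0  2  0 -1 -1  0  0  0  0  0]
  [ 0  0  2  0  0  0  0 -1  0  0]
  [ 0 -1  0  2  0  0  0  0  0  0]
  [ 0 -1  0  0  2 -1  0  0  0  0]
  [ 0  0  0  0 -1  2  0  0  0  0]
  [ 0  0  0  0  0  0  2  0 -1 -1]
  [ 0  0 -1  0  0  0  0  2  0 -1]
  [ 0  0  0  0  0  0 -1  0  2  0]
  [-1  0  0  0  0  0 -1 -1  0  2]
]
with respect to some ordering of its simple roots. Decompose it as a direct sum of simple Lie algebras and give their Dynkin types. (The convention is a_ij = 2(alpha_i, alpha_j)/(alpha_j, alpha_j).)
The diagram associated to this matrix has two connected components: the simple roots {alpha_2, alpha_4, alpha_5, alpha_6} form a chain of 4 nodes with single edges (A_4), and {alpha_1, alpha_3, alpha_7, alpha_8, alpha_9, alpha_10} form a chain of 5 nodes with one extra node attached to the third node from one end (E_6). A semisimple Lie algebra decomposes uniquely as the direct sum of simple ideals, one per connected component of its Dynkin diagram, so g ≅ A_4 ⊕ E_6 (dimension 24 + 78 = 102).

A_4 (sl(5)) ⊕ E_6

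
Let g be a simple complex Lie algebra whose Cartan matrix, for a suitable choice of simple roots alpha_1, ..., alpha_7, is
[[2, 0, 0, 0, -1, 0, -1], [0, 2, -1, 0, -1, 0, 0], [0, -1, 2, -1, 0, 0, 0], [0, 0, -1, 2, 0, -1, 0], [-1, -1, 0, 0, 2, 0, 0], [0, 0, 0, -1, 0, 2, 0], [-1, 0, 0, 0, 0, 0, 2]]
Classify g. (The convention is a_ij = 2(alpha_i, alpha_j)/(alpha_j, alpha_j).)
The matrix has rank 7 with 2's on the diagonal. Reading the off-diagonal entries as Dynkin edges (a single edge where a_ij = a_ji = -1; a double or triple edge where a_ij * a_ji = 2 or 3), the diagram is a chain of 7 nodes with single edges (A_7). One simple-root ordering that puts it in standard form is (alpha_6, alpha_4, alpha_3, alpha_2, alpha_5, alpha_1, alpha_7). So the algebra is type A_7, i.e. sl(8).

A_7 (sl(8))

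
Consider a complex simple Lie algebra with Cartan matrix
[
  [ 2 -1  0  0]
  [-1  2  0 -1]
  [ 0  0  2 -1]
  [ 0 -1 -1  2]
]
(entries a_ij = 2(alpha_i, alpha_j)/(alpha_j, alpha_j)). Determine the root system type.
The matrix has rank 4 with 2's on the diagonal. Reading the off-diagonal entries as Dynkin edges (a single edge where a_ij = a_ji = -1; a double or triple edge where a_ij * a_ji = 2 or 3), the diagram is a chain of 4 nodes with single edges (A_4). One simple-root ordering that puts it in standard form is (alpha_3, alpha_4, alpha_2, alpha_1). So the algebra is type A_4, i.e. sl(5).

type A_4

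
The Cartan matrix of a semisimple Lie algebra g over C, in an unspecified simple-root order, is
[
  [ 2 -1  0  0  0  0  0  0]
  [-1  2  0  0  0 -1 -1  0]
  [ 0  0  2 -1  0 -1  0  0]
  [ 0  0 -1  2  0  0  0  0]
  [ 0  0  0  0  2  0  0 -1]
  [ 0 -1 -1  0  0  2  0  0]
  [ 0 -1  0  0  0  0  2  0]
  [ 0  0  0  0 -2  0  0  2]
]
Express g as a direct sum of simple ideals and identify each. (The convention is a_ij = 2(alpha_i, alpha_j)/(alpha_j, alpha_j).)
The diagram associated to this matrix has two connected components: the simple roots {alpha_5, alpha_8} form a chain of 2 nodes with a double edge at one end; the terminal node there is the unique short simple root (B_2), and {alpha_1, alpha_2, alpha_3, alpha_4, alpha_6, alpha_7} form a chain of 4 nodes with a fork of two nodes at one end (D_6). A semisimple Lie algebra decomposes uniquely as the direct sum of simple ideals, one per connected component of its Dynkin diagram, so g ≅ B_2 ⊕ D_6 (dimension 10 + 66 = 76).

B_2 (so(5)) ⊕ D_6 (so(12))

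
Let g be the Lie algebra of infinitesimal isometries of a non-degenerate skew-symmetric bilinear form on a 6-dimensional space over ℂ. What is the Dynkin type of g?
C_3

This is sp(6), which has dimension 6(6+1)/2 = 21 and rank 6/2 = 3. In the classification of classical Lie algebras, the symplectic algebra sp(2n) has type C_n; here n = 3, so the Dynkin diagram is a chain of 3 nodes with a double edge at one end; the terminal node there is the unique long simple root (C_3). Hence the type is C_3.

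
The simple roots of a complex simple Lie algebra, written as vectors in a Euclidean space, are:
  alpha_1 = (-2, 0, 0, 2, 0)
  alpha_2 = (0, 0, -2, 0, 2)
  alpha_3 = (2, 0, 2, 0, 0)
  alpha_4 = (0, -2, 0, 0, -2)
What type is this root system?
Compute the Cartan integers a_ij = 2(alpha_i, alpha_j)/(alpha_j, alpha_j); the resulting 4x4 Cartan matrix is
[[2, 0, -1, 0], [0, 2, -1, -1], [-1, -1, 2, 0], [0, -1, 0, 2]].
All simple roots have the same length, so the diagram is simply laced. The associated Dynkin diagram is a chain of 4 nodes with single edges (A_4), so the type is A_4 (the algebra sl(5)).

A4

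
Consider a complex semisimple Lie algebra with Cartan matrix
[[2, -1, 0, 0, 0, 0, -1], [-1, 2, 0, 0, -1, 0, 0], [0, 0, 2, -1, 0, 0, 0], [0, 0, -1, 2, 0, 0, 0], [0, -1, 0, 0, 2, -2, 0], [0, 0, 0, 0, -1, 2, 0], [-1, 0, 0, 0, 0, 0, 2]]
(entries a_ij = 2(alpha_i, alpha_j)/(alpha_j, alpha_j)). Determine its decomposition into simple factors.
A_2 (sl(3)) ⊕ B_5 (so(11))

The diagram associated to this matrix has two connected components: the simple roots {alpha_3, alpha_4} form a chain of 2 nodes with single edges (A_2), and {alpha_1, alpha_2, alpha_5, alpha_6, alpha_7} form a chain of 5 nodes with a double edge at one end; the terminal node there is the unique short simple root (B_5). A semisimple Lie algebra decomposes uniquely as the direct sum of simple ideals, one per connected component of its Dynkin diagram, so g ≅ A_2 ⊕ B_5 (dimension 8 + 55 = 63).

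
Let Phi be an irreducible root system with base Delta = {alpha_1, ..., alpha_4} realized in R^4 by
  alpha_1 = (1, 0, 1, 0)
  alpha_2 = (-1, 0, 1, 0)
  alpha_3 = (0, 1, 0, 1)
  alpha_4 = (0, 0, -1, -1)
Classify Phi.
D_4 (so(8))

Compute the Cartan integers a_ij = 2(alpha_i, alpha_j)/(alpha_j, alpha_j); the resulting 4x4 Cartan matrix is
[[2, 0, 0, -1], [0, 2, 0, -1], [0, 0, 2, -1], [-1, -1, -1, 2]].
All simple roots have the same length, so the diagram is simply laced. The associated Dynkin diagram is a chain of 2 nodes with a fork of two nodes at one end (D_4), so the type is D_4 (the algebra so(8)).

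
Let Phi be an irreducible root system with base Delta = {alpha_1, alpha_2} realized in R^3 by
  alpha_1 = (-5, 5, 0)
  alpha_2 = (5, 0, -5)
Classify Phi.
A_2 (sl(3))

Compute the Cartan integers a_ij = 2(alpha_i, alpha_j)/(alpha_j, alpha_j); the resulting 2x2 Cartan matrix is
[[2, -1], [-1, 2]].
All simple roots have the same length, so the diagram is simply laced. The associated Dynkin diagram is a chain of 2 nodes with single edges (A_2), so the type is A_2 (the algebra sl(3)).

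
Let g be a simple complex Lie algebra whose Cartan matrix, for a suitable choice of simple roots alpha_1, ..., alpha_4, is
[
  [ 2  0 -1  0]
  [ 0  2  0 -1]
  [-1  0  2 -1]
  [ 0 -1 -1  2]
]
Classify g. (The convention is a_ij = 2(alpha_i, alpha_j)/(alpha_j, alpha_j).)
A_4 (sl(5))

The matrix has rank 4 with 2's on the diagonal. Reading the off-diagonal entries as Dynkin edges (a single edge where a_ij = a_ji = -1; a double or triple edge where a_ij * a_ji = 2 or 3), the diagram is a chain of 4 nodes with single edges (A_4). One simple-root ordering that puts it in standard form is (alpha_1, alpha_3, alpha_4, alpha_2). So the algebra is type A_4, i.e. sl(5).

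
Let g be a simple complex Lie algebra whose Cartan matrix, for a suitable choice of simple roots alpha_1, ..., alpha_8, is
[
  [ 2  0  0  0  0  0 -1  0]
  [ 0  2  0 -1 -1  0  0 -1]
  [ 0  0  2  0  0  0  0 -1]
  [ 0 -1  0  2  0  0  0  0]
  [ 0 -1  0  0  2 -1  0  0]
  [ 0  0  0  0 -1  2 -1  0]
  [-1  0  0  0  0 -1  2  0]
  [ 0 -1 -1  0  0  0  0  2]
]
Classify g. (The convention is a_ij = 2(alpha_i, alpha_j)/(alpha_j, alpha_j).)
The matrix has rank 8 with 2's on the diagonal. Reading the off-diagonal entries as Dynkin edges (a single edge where a_ij = a_ji = -1; a double or triple edge where a_ij * a_ji = 2 or 3), the diagram is a chain of 7 nodes with one extra node attached to the third node from one end (E_8). One simple-root ordering that puts it in standard form is (alpha_3, alpha_4, alpha_8, alpha_2, alpha_5, alpha_6, alpha_7, alpha_1). So the algebra is type E_8.

E_8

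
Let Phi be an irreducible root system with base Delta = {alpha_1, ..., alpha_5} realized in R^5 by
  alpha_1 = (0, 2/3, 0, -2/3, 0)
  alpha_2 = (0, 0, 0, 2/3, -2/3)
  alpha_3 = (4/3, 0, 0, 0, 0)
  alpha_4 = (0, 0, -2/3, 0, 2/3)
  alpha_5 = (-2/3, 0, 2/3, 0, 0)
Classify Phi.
Compute the Cartan integers a_ij = 2(alpha_i, alpha_j)/(alpha_j, alpha_j); the resulting 5x5 Cartan matrix is
[[2, -1, 0, 0, 0], [-1, 2, 0, -1, 0], [0, 0, 2, 0, -2], [0, -1, 0, 2, -1], [0, 0, -1, -1, 2]].
The roots have two lengths (squared-length ratio 2:1); the short ones are alpha_{1,2,4,5}. The associated Dynkin diagram is a chain of 5 nodes with a double edge at one end; the terminal node there is the unique long simple root (C_5), so the type is C_5 (the algebra sp(10)).

C_5 (sp(10))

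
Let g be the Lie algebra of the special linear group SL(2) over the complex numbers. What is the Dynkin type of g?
type A_1

This is sl(2), which has dimension 2^2 - 1 = 3 and rank 2 - 1 = 1 (a Cartan subalgebra is the diagonal traceless matrices). In the classification of classical Lie algebras, the special linear algebra sl(n+1) has type A_n; here n = 1, so the Dynkin diagram is a chain of 1 nodes with single edges (A_1). Hence the type is A_1.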